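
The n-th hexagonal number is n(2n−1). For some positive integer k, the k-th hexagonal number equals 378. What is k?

14

Set n(2n−1) = 378, giving 2n² − n − 378 = 0.
So n = (1 + 55) / 4 = 56/4 = 14.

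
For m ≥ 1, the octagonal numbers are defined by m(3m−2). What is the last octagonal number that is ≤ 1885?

1825

Solve n(3n−2) ≤ 1885 for integer n.
n = 25 gives 1825 ≤ 1885, while n = 26 gives 1976 > 1885; so the answer is 1825.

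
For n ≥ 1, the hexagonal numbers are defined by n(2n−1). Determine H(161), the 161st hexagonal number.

51681

The 161st hexagonal number is n(2n−1) with n = 161.
161·(2·161 − 1) = 161·321 = 51681.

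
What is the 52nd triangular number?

52·53/2 = 2756/2 = 1378.

1378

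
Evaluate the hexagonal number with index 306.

The 306th hexagonal number is n(2n−1) with n = 306.
306·(2·306 − 1) = 306·611 = 186966.

186966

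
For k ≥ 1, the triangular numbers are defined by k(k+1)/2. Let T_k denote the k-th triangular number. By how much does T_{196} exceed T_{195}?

Consecutive triangular numbers differ by n: T_{196} − T_{195} = 196.

196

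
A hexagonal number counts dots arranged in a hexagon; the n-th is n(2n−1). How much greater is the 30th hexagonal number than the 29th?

Consecutive hexagonal numbers differ by 4n − 3: here 4·30 − 3 = 117.

117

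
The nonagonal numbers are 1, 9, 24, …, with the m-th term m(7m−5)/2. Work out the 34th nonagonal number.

The 34th nonagonal number is n(7n−5)/2 with n = 34.
34·(7·34 − 5)/2 = 34·233/2 = 3961.

3961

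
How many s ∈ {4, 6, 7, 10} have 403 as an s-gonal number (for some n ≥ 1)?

1

s = 4: P(4, 20) = 400 and P(4, 21) = 441; 403 is not s-gonal.
s = 6: P(6, 14) = 378 and P(6, 15) = 435; 403 is not s-gonal.
s = 7: P(7, 13) = 403. ✓
s = 10: P(10, 10) = 370 and P(10, 11) = 451; 403 is not s-gonal.
Hits: s ∈ {7} → 1.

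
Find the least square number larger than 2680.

2704

Solve n² > 2680 for integer n.
The largest n with value ≤ 2680 is 51 (since 2601 ≤ 2680 < 2704), so the first above is n = 52, value 2704.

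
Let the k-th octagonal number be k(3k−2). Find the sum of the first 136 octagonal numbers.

Σ i(3i−2) = 3Σi² − 2Σi over i = 1..136.
Σi = 9316 and Σi² = 847756.
3·847756 − 2·9316 = 2524636.

2524636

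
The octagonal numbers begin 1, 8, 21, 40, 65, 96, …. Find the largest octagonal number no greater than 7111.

7105

Solve n(3n−2) ≤ 7111 for integer n.
n = 49 gives 7105 ≤ 7111, while n = 50 gives 7400 > 7111; so the answer is 7105.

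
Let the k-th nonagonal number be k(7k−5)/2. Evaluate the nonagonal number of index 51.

The 51st nonagonal number is n(7n−5)/2 with n = 51.
51·(7·51 − 5)/2 = 51·352/2 = 51·176 = 8976.

8976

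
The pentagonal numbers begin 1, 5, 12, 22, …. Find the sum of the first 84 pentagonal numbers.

299880

Σ i(3i−1)/2 = (3Σi² − Σi) / 2 over i = 1..84.
Σi = 3570 and Σi² = 201110.
(3·201110 − 1·3570) / 2 = 599760/2 = 299880.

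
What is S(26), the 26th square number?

676

The 26th square number is n² with n = 26.
26² = 676.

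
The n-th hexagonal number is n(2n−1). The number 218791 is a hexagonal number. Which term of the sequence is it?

Set n(2n−1) = 218791, giving 2n² − n − 218791 = 0.
So n = (1 + 1323) / 4 = 1324/4 = 331.

331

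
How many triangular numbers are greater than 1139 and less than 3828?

39

The n-th triangular number is n(n+1)/2.
Smallest index with value > 1139: n = 48 (giving 1176).
Largest index with value < 3828: n = 86 (giving 3741).
Indices 48 through 86: 39 terms.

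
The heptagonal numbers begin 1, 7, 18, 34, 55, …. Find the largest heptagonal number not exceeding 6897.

6682

Solve n(5n−3)/2 ≤ 6897 for integer n.
n = 52 gives 6682 ≤ 6897, while n = 53 gives 6943 > 6897; so the answer is 6682.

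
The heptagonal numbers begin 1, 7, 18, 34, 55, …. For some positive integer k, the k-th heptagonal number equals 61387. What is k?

157

Set n(5n−3)/2 = 61387, giving 5n² − 3n − 122774 = 0.
The discriminant is 9 + 40·61387 = 2455489, and √2455489 = 1567.
So n = (3 + 1567) / 10 = 1570/10 = 157.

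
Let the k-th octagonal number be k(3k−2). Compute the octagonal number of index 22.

1408

The 22nd octagonal number is n(3n−2) with n = 22.
22·(3·22 − 2) = 22·64 = 1408.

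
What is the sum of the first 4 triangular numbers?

20

Σ i(i+1)/2 = (Σi² + Σi) / 2 over i = 1..4.
Σi = 10 and Σi² = 30.
(1·30 + 1·10) / 2 = 40/2 = 20.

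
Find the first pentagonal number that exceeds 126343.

126876

Solve n(3n−1)/2 > 126343 for integer n.
The largest n with value ≤ 126343 is 290 (since 126005 ≤ 126343 < 126876), so the first above is n = 291, value 126876.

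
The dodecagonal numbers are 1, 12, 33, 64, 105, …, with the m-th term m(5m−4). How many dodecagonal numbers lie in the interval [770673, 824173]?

14

The n-th dodecagonal number is n(5n−4).
Smallest index with value ≥ 770673: n = 393 (giving 770673).
Largest index with value ≤ 824173: n = 406 (giving 822556).
Indices 393 through 406: 14 terms.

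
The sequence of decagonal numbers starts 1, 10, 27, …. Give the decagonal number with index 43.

The 43rd decagonal number is n(4n−3) with n = 43.
43·(4·43 − 3) = 43·169 = 7267.

7267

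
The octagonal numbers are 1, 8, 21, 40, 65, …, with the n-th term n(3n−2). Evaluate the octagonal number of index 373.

The 373rd octagonal number is n(3n−2) with n = 373.
373·(3·373 − 2) = 373·1117 = 416641.

416641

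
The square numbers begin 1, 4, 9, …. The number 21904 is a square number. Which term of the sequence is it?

148

We need n² = 21904, so n = √21904 = 148.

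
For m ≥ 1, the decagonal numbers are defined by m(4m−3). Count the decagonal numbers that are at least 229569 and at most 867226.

227

The n-th decagonal number is n(4n−3).
Smallest index with value ≥ 229569: n = 240 (giving 229680).
Largest index with value ≤ 867226: n = 466 (giving 867226).
Indices 240 through 466: 227 terms.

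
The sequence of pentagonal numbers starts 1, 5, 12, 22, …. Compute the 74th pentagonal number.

The 74th pentagonal number is n(3n−1)/2 with n = 74.
74·(3·74 − 1)/2 = 74·221/2 = 8177.

8177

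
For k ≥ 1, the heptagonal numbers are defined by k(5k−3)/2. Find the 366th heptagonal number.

366·(5·366 − 3)/2 = 366·1827/2 = 334341.

334341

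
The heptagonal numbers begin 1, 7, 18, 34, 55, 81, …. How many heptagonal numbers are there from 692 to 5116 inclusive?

The n-th heptagonal number is n(5n−3)/2.
Smallest index with value ≥ 692: n = 17 (giving 697).
Largest index with value ≤ 5116: n = 45 (giving 4995).
Indices 17 through 45: 29 terms.

29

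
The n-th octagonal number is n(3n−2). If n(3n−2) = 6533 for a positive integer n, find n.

47

Set n(3n−2) = 6533, giving 3n² − 2n − 6533 = 0.
The discriminant is 4 + 12·6533 = 78400, and √78400 = 280.
So n = (2 + 280) / 6 = 282/6 = 47.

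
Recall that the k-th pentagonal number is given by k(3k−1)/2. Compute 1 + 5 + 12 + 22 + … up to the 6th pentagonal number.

Σ i(3i−1)/2 = (3Σi² − Σi) / 2 over i = 1..6.
Σi = 21 and Σi² = 91.
(3·91 − 1·21) / 2 = 252/2 = 126.

126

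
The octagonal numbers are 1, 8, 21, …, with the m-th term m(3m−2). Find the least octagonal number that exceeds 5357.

5461

Solve n(3n−2) > 5357 for integer n.
The largest n with value ≤ 5357 is 42 (since 5208 ≤ 5357 < 5461), so the first above is n = 43, value 5461.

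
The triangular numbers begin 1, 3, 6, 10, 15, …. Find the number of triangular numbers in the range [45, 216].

The n-th triangular number is n(n+1)/2.
Smallest index with value ≥ 45: n = 9 (giving 45).
Largest index with value ≤ 216: n = 20 (giving 210).
Indices 9 through 20: 12 terms.

12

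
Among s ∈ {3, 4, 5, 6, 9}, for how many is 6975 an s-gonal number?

s = 3: P(3, 117) = 6903 and P(3, 118) = 7021; 6975 is not s-gonal.
s = 4: P(4, 83) = 6889 and P(4, 84) = 7056; 6975 is not s-gonal.
s = 5: P(5, 68) = 6902 and P(5, 69) = 7107; 6975 is not s-gonal.
s = 6: P(6, 59) = 6903 and P(6, 60) = 7140; 6975 is not s-gonal.
s = 9: P(9, 45) = 6975. ✓
Hits: s ∈ {9} → 1.

1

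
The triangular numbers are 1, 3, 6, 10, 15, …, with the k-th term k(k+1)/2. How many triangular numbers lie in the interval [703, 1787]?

The n-th triangular number is n(n+1)/2.
Smallest index with value ≥ 703: n = 37 (giving 703).
Largest index with value ≤ 1787: n = 59 (giving 1770).
Indices 37 through 59: 23 terms.

23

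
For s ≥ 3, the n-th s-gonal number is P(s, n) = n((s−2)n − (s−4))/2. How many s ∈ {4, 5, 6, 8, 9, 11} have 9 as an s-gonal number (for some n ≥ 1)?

s = 4: P(4, 3) = 9. ✓
s = 5: P(5, 2) = 5 and P(5, 3) = 12; 9 is not s-gonal.
s = 6: P(6, 2) = 6 and P(6, 3) = 15; 9 is not s-gonal.
s = 8: P(8, 2) = 8 and P(8, 3) = 21; 9 is not s-gonal.
s = 9: P(9, 2) = 9. ✓
s = 11: P(11, 1) = 1 and P(11, 2) = 11; 9 is not s-gonal.
Hits: s ∈ {4, 9} → 2.

2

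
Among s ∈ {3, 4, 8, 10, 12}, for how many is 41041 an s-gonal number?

2

s = 3: P(3, 286) = 41041. ✓
s = 4: P(4, 202) = 40804 and P(4, 203) = 41209; 41041 is not s-gonal.
s = 8: P(8, 117) = 40833 and P(8, 118) = 41536; 41041 is not s-gonal.
s = 10: P(10, 101) = 40501 and P(10, 102) = 41310; 41041 is not s-gonal.
s = 12: P(12, 91) = 41041. ✓
Hits: s ∈ {3, 12} → 2.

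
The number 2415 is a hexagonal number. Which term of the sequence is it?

Set n(2n−1) = 2415, giving 2n² − n − 2415 = 0.
The discriminant is 1 + 8·2415 = 19321, and √19321 = 139.
So n = (1 + 139) / 4 = 140/4 = 35.

35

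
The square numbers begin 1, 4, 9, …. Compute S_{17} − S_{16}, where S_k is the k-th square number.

33

n² − (n−1)² = 2n − 1, so 17² − 16² = 2·17 − 1 = 33.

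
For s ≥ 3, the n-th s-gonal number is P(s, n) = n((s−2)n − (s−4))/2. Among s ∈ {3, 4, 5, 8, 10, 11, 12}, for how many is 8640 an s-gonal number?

1

s = 3: P(3, 130) = 8515 and P(3, 131) = 8646; 8640 is not s-gonal.
s = 4: P(4, 92) = 8464 and P(4, 93) = 8649; 8640 is not s-gonal.
s = 5: P(5, 76) = 8626 and P(5, 77) = 8855; 8640 is not s-gonal.
s = 8: P(8, 54) = 8640. ✓
s = 10: P(10, 46) = 8326 and P(10, 47) = 8695; 8640 is not s-gonal.
s = 11: P(11, 44) = 8558 and P(11, 45) = 8955; 8640 is not s-gonal.
s = 12: P(12, 41) = 8241 and P(12, 42) = 8652; 8640 is not s-gonal.
Hits: s ∈ {8} → 1.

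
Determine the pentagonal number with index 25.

925

The 25th pentagonal number is n(3n−1)/2 with n = 25.
25·(3·25 − 1)/2 = 25·74/2 = 25·37 = 925.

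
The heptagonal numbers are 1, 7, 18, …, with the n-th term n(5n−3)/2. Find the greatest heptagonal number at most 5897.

Solve n(5n−3)/2 ≤ 5897 for integer n.
n = 48 gives 5688 ≤ 5897, while n = 49 gives 5929 > 5897; so the answer is 5688.

5688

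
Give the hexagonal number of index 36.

36·(2·36 − 1) = 36·71 = 2556.

2556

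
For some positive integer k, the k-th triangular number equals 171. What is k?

Set n(n+1)/2 = 171, giving n² + n − 342 = 0.
So n = (-1 + 37) / 2 = 36/2 = 18.
Check: 18·19/2 = 171. ✓

18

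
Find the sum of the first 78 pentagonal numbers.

Σ i(3i−1)/2 = (3Σi² − Σi) / 2 over i = 1..78.
Σi = 3081 and Σi² = 161239.
(3·161239 − 1·3081) / 2 = 480636/2 = 240318.

240318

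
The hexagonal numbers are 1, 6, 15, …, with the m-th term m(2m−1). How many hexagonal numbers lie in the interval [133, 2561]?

28

The n-th hexagonal number is n(2n−1).
Smallest index with value ≥ 133: n = 9 (giving 153).
Largest index with value ≤ 2561: n = 36 (giving 2556).
Indices 9 through 36: 28 terms.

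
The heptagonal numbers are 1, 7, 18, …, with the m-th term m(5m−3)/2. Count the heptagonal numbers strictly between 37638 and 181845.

146

The n-th heptagonal number is n(5n−3)/2.
Smallest index with value > 37638: n = 124 (giving 38254).
Largest index with value < 181845: n = 269 (giving 180499).
Indices 124 through 269: 146 terms.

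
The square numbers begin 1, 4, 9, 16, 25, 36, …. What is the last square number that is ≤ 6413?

Solve n² ≤ 6413 for integer n.
n = 80 gives 6400 ≤ 6413, while n = 81 gives 6561 > 6413; so the answer is 6400.

6400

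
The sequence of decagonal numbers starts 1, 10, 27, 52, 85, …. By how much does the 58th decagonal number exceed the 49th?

3825

58·(4·58 − 3) = 13282 and 49·(4·49 − 3) = 9457.
Difference: 13282 − 9457 = 3825.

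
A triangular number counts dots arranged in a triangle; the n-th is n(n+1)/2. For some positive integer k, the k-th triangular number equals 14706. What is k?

Set n(n+1)/2 = 14706, giving n² + n − 29412 = 0.
So n = (-1 + 343) / 2 = 342/2 = 171.

171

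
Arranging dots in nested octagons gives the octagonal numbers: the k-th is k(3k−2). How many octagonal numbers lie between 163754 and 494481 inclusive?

173

The n-th octagonal number is n(3n−2).
Smallest index with value ≥ 163754: n = 234 (giving 163800).
Largest index with value ≤ 494481: n = 406 (giving 493696).
Indices 234 through 406: 173 terms.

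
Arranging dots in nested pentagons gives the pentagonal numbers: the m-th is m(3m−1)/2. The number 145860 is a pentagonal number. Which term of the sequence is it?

312

Set n(3n−1)/2 = 145860, giving 3n² − n − 291720 = 0.
So n = (1 + 1871) / 6 = 1872/6 = 312.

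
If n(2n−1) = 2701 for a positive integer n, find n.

Set n(2n−1) = 2701, giving 2n² − n − 2701 = 0.
The discriminant is 1 + 8·2701 = 21609, and √21609 = 147.
So n = (1 + 147) / 4 = 148/4 = 37.

37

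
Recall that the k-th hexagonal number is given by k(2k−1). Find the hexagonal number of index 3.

15

The 3rd hexagonal number is n(2n−1) with n = 3.
3·(2·3 − 1) = 3·5 = 15.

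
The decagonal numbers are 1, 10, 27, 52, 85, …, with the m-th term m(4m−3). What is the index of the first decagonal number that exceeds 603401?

389

Solve n(4n−3) > 603401 for integer n.
The largest n with value ≤ 603401 is 388 (since 601012 ≤ 603401 < 604117), so the first above is n = 389, value 604117.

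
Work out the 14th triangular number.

105

14·15/2 = 210/2 = 105.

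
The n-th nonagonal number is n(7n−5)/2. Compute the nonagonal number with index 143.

71214

143·(7·143 − 5)/2 = 143·996/2 = 143·498 = 71214.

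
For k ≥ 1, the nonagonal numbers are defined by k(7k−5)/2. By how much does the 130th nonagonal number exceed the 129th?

Consecutive nonagonal numbers differ by 7n − 6: here 7·130 − 6 = 904.

904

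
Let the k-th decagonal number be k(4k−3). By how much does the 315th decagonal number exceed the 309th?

14958

315·(4·315 − 3) = 395955 and 309·(4·309 − 3) = 380997.
Difference: 395955 − 380997 = 14958.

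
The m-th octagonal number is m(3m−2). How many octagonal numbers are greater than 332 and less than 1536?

The n-th octagonal number is n(3n−2).
Smallest index with value > 332: n = 11 (giving 341).
Largest index with value < 1536: n = 22 (giving 1408).
Indices 11 through 22: 12 terms.

12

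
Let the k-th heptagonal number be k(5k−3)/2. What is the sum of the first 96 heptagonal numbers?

Σ i(5i−3)/2 = (5Σi² − 3Σi) / 2 over i = 1..96.
Σi = 4656 and Σi² = 299536.
(5·299536 − 3·4656) / 2 = 1483712/2 = 741856.

741856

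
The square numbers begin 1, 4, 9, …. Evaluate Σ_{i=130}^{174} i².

1047270

Σ_{i=130}^{174} i² = 1771175 − 723905 = 1047270.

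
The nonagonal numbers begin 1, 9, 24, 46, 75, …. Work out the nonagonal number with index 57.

The 57th nonagonal number is n(7n−5)/2 with n = 57.
57·(7·57 − 5)/2 = 57·394/2 = 57·197 = 11229.

11229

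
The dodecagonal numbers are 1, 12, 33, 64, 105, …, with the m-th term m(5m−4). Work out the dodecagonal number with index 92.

92·(5·92 − 4) = 92·456 = 41952.

41952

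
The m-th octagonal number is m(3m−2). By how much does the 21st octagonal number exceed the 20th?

Consecutive octagonal numbers differ by 6n − 5: here 6·21 − 5 = 121.

121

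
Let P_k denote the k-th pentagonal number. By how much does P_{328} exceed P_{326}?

1961

328·(3·328 − 1)/2 = 161212 and 326·(3·326 − 1)/2 = 159251.
Difference: 161212 − 159251 = 1961.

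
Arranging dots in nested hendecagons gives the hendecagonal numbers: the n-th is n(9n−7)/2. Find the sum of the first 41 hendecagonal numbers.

104181

Σ i(9i−7)/2 = (9Σi² − 7Σi) / 2 over i = 1..41.
Σi = 861 and Σi² = 23821.
(9·23821 − 7·861) / 2 = 208362/2 = 104181.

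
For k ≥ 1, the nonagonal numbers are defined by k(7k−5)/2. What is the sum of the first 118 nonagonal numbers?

Σ i(7i−5)/2 = (7Σi² − 5Σi) / 2 over i = 1..118.
Σi = 7021 and Σi² = 554659.
(7·554659 − 5·7021) / 2 = 3847508/2 = 1923754.

1923754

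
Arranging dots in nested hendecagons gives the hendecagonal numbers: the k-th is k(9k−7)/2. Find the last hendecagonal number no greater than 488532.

Solve n(9n−7)/2 ≤ 488532 for integer n.
n = 329 gives 485933 ≤ 488532, while n = 330 gives 488895 > 488532; so the answer is 485933.

485933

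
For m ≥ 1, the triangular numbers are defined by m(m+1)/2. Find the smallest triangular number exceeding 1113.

Solve n(n+1)/2 > 1113 for integer n.
The largest n with value ≤ 1113 is 46 (since 1081 ≤ 1113 < 1128), so the first above is n = 47, value 1128.

1128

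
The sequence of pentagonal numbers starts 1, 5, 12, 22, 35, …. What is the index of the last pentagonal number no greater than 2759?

Solve n(3n−1)/2 ≤ 2759 for integer n.
n = 43 gives 2752 ≤ 2759, while n = 44 gives 2882 > 2759; so the answer is index 43.

43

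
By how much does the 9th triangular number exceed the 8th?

9

Consecutive triangular numbers differ by n: T_{9} − T_{8} = 9.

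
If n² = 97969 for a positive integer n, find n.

313

We need n² = 97969, so n = √97969 = 313.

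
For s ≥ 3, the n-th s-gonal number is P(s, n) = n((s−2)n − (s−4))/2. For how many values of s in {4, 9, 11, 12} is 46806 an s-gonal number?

1

s = 4: P(4, 216) = 46656 and P(4, 217) = 47089; 46806 is not s-gonal.
s = 9: P(9, 116) = 46806. ✓
s = 11: P(11, 102) = 46461 and P(11, 103) = 47380; 46806 is not s-gonal.
s = 12: P(12, 97) = 46657 and P(12, 98) = 47628; 46806 is not s-gonal.
Hits: s ∈ {9} → 1.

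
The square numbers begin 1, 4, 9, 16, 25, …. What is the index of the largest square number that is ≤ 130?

Solve n² ≤ 130 for integer n.
n = 11 gives 121 ≤ 130, while n = 12 gives 144 > 130; so the answer is index 11.

11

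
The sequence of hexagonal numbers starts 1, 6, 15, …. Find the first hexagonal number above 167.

190

Solve n(2n−1) > 167 for integer n.
The largest n with value ≤ 167 is 9 (since 153 ≤ 167 < 190), so the first above is n = 10, value 190.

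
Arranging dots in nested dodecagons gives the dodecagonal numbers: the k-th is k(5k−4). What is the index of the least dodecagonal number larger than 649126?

361

Solve n(5n−4) > 649126 for integer n.
The largest n with value ≤ 649126 is 360 (since 646560 ≤ 649126 < 650161), so the first above is n = 361, value 650161.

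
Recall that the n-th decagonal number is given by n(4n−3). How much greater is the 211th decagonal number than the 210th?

1681

Consecutive decagonal numbers differ by 8n − 7: here 8·211 − 7 = 1681.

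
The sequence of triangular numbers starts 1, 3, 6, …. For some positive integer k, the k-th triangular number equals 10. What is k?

4

Set n(n+1)/2 = 10, giving n² + n − 20 = 0.
So n = (-1 + 9) / 2 = 8/2 = 4.
Check: 4·5/2 = 10. ✓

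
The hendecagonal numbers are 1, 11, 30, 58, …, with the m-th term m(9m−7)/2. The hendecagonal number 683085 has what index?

Set n(9n−7)/2 = 683085, giving 9n² − 7n − 1366170 = 0.
The discriminant is 49 + 72·683085 = 49182169, and √49182169 = 7013.
So n = (7 + 7013) / 18 = 7020/18 = 390.
Check: 390·(9·390 − 7)/2 = 683085. ✓

390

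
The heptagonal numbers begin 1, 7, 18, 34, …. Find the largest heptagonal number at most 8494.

8323

Solve n(5n−3)/2 ≤ 8494 for integer n.
n = 58 gives 8323 ≤ 8494, while n = 59 gives 8614 > 8494; so the answer is 8323.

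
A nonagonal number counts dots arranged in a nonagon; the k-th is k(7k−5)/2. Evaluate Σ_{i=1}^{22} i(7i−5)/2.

12650

Σ i(7i−5)/2 = (7Σi² − 5Σi) / 2 over i = 1..22.
Σi = 253 and Σi² = 3795.
(7·3795 − 5·253) / 2 = 25300/2 = 12650.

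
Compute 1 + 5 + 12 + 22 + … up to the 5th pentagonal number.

Σ i(3i−1)/2 = (3Σi² − Σi) / 2 over i = 1..5.
Σi = 15 and Σi² = 55.
(3·55 − 1·15) / 2 = 150/2 = 75.

75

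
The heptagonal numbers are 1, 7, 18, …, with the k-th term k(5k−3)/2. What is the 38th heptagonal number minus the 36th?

38·(5·38 − 3)/2 = 3553 and 36·(5·36 − 3)/2 = 3186.
Difference: 3553 − 3186 = 367.

367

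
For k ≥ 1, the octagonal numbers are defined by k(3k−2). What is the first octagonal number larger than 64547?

Solve n(3n−2) > 64547 for integer n.
The largest n with value ≤ 64547 is 147 (since 64533 ≤ 64547 < 65416), so the first above is n = 148, value 65416.

65416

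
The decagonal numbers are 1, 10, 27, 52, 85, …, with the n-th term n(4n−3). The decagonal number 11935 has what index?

55

Set n(4n−3) = 11935, giving 4n² − 3n − 11935 = 0.
So n = (3 + 437) / 8 = 440/8 = 55.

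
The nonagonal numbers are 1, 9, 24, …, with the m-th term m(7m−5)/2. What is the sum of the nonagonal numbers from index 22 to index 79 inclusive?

Σ i(7i−5)/2 = (7Σi² − 5Σi) / 2 over i = 22..79.
Σi = 3160 − 231 = 2929 and Σi² = 167480 − 3311 = 164169.
(7·164169 − 5·2929) / 2 = 1134538/2 = 567269.

567269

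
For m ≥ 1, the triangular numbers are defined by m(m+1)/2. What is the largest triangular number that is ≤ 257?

253

Solve n(n+1)/2 ≤ 257 for integer n.
n = 22 gives 253 ≤ 257, while n = 23 gives 276 > 257; so the answer is 253.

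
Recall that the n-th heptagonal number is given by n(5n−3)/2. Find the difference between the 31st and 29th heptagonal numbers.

31·(5·31 − 3)/2 = 2356 and 29·(5·29 − 3)/2 = 2059.
Difference: 2356 − 2059 = 297.

297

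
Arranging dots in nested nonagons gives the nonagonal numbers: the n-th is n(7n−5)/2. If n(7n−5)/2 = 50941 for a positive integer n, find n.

Set n(7n−5)/2 = 50941, giving 7n² − 5n − 101882 = 0.
So n = (5 + 1689) / 14 = 1694/14 = 121.

121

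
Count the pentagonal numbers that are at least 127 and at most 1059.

17

The n-th pentagonal number is n(3n−1)/2.
Smallest index with value ≥ 127: n = 10 (giving 145).
Largest index with value ≤ 1059: n = 26 (giving 1001).
Indices 10 through 26: 17 terms.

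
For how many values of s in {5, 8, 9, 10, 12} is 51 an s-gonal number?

s = 5: P(5, 6) = 51. ✓
s = 8: P(8, 4) = 40 and P(8, 5) = 65; 51 is not s-gonal.
s = 9: P(9, 4) = 46 and P(9, 5) = 75; 51 is not s-gonal.
s = 10: P(10, 3) = 27 and P(10, 4) = 52; 51 is not s-gonal.
s = 12: P(12, 3) = 33 and P(12, 4) = 64; 51 is not s-gonal.
Hits: s ∈ {5} → 1.

1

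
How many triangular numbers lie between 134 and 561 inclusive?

18

The n-th triangular number is n(n+1)/2.
Smallest index with value ≥ 134: n = 16 (giving 136).
Largest index with value ≤ 561: n = 33 (giving 561).
Indices 16 through 33: 18 terms.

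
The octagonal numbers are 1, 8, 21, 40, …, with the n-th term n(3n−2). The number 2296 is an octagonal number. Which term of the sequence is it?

Set n(3n−2) = 2296, giving 3n² − 2n − 2296 = 0.
The discriminant is 4 + 12·2296 = 27556, and √27556 = 166.
So n = (2 + 166) / 6 = 168/6 = 28.
Check: 28·(3·28 − 2) = 2296. ✓

28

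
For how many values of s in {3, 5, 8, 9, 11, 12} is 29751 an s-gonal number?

s = 3: P(3, 243) = 29646 and P(3, 244) = 29890; 29751 is not s-gonal.
s = 5: P(5, 141) = 29751. ✓
s = 8: P(8, 99) = 29205 and P(8, 100) = 29800; 29751 is not s-gonal.
s = 9: P(9, 92) = 29394 and P(9, 93) = 30039; 29751 is not s-gonal.
s = 11: P(11, 81) = 29241 and P(11, 82) = 29971; 29751 is not s-gonal.
s = 12: P(12, 77) = 29337 and P(12, 78) = 30108; 29751 is not s-gonal.
Hits: s ∈ {5} → 1.

1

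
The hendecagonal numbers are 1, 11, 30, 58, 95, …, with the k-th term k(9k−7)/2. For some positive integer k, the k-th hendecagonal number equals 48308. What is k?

104

Set n(9n−7)/2 = 48308, giving 9n² − 7n − 96616 = 0.
The discriminant is 49 + 72·48308 = 3478225, and √3478225 = 1865.
So n = (7 + 1865) / 18 = 1872/18 = 104.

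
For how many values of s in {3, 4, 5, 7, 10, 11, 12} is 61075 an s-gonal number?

1

s = 3: P(3, 349) = 61075. ✓
s = 4: P(4, 247) = 61009 and P(4, 248) = 61504; 61075 is not s-gonal.
s = 5: P(5, 201) = 60501 and P(5, 202) = 61105; 61075 is not s-gonal.
s = 7: P(7, 156) = 60606 and P(7, 157) = 61387; 61075 is not s-gonal.
s = 10: P(10, 123) = 60147 and P(10, 124) = 61132; 61075 is not s-gonal.
s = 11: P(11, 116) = 60146 and P(11, 117) = 61191; 61075 is not s-gonal.
s = 12: P(12, 110) = 60060 and P(12, 111) = 61161; 61075 is not s-gonal.
Hits: s ∈ {3} → 1.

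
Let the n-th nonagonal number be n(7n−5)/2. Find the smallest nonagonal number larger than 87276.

Solve n(7n−5)/2 > 87276 for integer n.
The largest n with value ≤ 87276 is 158 (since 86979 ≤ 87276 < 88086), so the first above is n = 159, value 88086.

88086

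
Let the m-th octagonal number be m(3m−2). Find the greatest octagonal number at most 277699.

Solve n(3n−2) ≤ 277699 for integer n.
n = 304 gives 276640 ≤ 277699, while n = 305 gives 278465 > 277699; so the answer is 276640.

276640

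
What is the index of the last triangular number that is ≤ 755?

Solve n(n+1)/2 ≤ 755 for integer n.
n = 38 gives 741 ≤ 755, while n = 39 gives 780 > 755; so the answer is index 38.

38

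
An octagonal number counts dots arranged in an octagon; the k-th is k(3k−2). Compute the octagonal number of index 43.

The 43rd octagonal number is n(3n−2) with n = 43.
43·(3·43 − 2) = 43·127 = 5461.

5461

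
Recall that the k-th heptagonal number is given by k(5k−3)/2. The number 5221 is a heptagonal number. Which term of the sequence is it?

46

Set n(5n−3)/2 = 5221, giving 5n² − 3n − 10442 = 0.
The discriminant is 9 + 40·5221 = 208849, and √208849 = 457.
So n = (3 + 457) / 10 = 460/10 = 46.
Check: 46·(5·46 − 3)/2 = 5221. ✓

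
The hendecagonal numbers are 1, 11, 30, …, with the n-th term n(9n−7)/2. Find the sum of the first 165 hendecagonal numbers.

6751635

Σ i(9i−7)/2 = (9Σi² − 7Σi) / 2 over i = 1..165.
Σi = 13695 and Σi² = 1511015.
(9·1511015 − 7·13695) / 2 = 13503270/2 = 6751635.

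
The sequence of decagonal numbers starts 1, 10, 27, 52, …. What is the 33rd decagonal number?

33·(4·33 − 3) = 33·129 = 4257.

4257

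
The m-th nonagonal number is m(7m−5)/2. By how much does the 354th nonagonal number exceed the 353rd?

Consecutive nonagonal numbers differ by 7n − 6: here 7·354 − 6 = 2472.

2472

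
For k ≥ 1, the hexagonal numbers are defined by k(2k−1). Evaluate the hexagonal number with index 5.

45

The 5th hexagonal number is n(2n−1) with n = 5.
5·(2·5 − 1) = 5·9 = 45.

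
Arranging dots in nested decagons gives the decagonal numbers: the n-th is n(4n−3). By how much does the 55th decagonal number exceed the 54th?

433

Consecutive decagonal numbers differ by 8n − 7: here 8·55 − 7 = 433.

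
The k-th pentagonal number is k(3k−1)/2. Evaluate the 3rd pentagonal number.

12

The 3rd pentagonal number is n(3n−1)/2 with n = 3.
3·(3·3 − 1)/2 = 3·8/2 = 3·4 = 12.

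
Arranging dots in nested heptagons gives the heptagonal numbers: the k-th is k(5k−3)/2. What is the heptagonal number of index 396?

391446

396·(5·396 − 3)/2 = 396·1977/2 = 391446.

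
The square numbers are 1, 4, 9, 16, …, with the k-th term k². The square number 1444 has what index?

38

We need n² = 1444, so n = √1444 = 38.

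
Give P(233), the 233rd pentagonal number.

81317

The 233rd pentagonal number is n(3n−1)/2 with n = 233.
233·(3·233 − 1)/2 = 233·698/2 = 233·349 = 81317.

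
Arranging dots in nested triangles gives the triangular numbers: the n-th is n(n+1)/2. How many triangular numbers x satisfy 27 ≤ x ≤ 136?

The n-th triangular number is n(n+1)/2.
Smallest index with value ≥ 27: n = 7 (giving 28).
Largest index with value ≤ 136: n = 16 (giving 136).
Indices 7 through 16: 10 terms.

10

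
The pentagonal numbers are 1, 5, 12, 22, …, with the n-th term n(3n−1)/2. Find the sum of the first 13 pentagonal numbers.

Σ i(3i−1)/2 = (3Σi² − Σi) / 2 over i = 1..13.
Σi = 91 and Σi² = 819.
(3·819 − 1·91) / 2 = 2366/2 = 1183.

1183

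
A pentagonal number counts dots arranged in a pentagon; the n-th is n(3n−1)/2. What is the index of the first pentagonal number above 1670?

Solve n(3n−1)/2 > 1670 for integer n.
The largest n with value ≤ 1670 is 33 (since 1617 ≤ 1670 < 1717), so the first above is n = 34, value 1717.

34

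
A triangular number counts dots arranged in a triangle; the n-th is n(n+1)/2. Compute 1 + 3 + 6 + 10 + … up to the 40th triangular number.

Σ i(i+1)/2 = (Σi² + Σi) / 2 over i = 1..40.
Σi = 820 and Σi² = 22140.
(1·22140 + 1·820) / 2 = 22960/2 = 11480.

11480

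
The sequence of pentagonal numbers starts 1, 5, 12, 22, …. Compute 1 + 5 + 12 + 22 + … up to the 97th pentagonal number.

461041

Σ i(3i−1)/2 = (3Σi² − Σi) / 2 over i = 1..97.
Σi = 4753 and Σi² = 308945.
(3·308945 − 1·4753) / 2 = 922082/2 = 461041.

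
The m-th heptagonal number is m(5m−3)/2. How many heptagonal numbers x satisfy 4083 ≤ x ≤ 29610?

The n-th heptagonal number is n(5n−3)/2.
Smallest index with value ≥ 4083: n = 41 (giving 4141).
Largest index with value ≤ 29610: n = 109 (giving 29539).
Indices 41 through 109: 69 terms.

69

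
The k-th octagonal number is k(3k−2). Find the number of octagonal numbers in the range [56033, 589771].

The n-th octagonal number is n(3n−2).
Smallest index with value ≥ 56033: n = 137 (giving 56033).
Largest index with value ≤ 589771: n = 443 (giving 587861).
Indices 137 through 443: 307 terms.

307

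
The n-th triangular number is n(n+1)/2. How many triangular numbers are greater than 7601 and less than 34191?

The n-th triangular number is n(n+1)/2.
Smallest index with value > 7601: n = 123 (giving 7626).
Largest index with value < 34191: n = 260 (giving 33930).
Indices 123 through 260: 138 terms.

138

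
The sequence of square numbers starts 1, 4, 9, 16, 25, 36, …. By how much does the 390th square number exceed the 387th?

390² = 152100 and 387² = 149769.
Difference: 152100 − 149769 = 2331.

2331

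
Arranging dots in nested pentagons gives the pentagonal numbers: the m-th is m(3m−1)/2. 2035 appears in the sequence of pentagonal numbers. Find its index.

37

Set n(3n−1)/2 = 2035, giving 3n² − n − 4070 = 0.
So n = (1 + 221) / 6 = 222/6 = 37.
Check: 37·(3·37 − 1)/2 = 2035. ✓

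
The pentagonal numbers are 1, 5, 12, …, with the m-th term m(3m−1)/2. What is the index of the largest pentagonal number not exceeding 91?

Solve n(3n−1)/2 ≤ 91 for integer n.
n = 7 gives 70 ≤ 91, while n = 8 gives 92 > 91; so the answer is index 7.

7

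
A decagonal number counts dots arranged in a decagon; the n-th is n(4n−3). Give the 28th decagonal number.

28·(4·28 − 3) = 28·109 = 3052.

3052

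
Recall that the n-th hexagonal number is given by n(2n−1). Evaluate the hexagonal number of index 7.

The 7th hexagonal number is n(2n−1) with n = 7.
7·(2·7 − 1) = 7·13 = 91.

91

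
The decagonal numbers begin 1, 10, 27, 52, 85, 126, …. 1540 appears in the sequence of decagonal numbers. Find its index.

Set n(4n−3) = 1540, giving 4n² − 3n − 1540 = 0.
The discriminant is 9 + 16·1540 = 24649, and √24649 = 157.
So n = (3 + 157) / 8 = 160/8 = 20.

20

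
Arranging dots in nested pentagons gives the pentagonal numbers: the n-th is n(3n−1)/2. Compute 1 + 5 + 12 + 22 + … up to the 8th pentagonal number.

288

Σ i(3i−1)/2 = (3Σi² − Σi) / 2 over i = 1..8.
Σi = 36 and Σi² = 204.
(3·204 − 1·36) / 2 = 576/2 = 288.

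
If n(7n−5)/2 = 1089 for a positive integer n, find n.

18

Set n(7n−5)/2 = 1089, giving 7n² − 5n − 2178 = 0.
The discriminant is 25 + 56·1089 = 61009, and √61009 = 247.
So n = (5 + 247) / 14 = 252/14 = 18.
Check: 18·(7·18 − 5)/2 = 1089. ✓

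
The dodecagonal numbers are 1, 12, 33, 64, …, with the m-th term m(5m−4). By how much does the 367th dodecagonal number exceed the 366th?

3661

Consecutive dodecagonal numbers differ by 10n − 9: here 10·367 − 9 = 3661.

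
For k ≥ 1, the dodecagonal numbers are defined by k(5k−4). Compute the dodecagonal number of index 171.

171·(5·171 − 4) = 171·851 = 145521.

145521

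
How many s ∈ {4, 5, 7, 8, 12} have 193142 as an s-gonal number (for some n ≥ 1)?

s = 4: P(4, 439) = 192721 and P(4, 440) = 193600; 193142 is not s-gonal.
s = 5: P(5, 359) = 193142. ✓
s = 7: P(7, 278) = 192793 and P(7, 279) = 194184; 193142 is not s-gonal.
s = 8: P(8, 254) = 193040 and P(8, 255) = 194565; 193142 is not s-gonal.
s = 12: P(12, 196) = 191296 and P(12, 197) = 193257; 193142 is not s-gonal.
Hits: s ∈ {5} → 1.

1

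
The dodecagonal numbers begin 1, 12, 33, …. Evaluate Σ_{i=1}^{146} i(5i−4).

Σ i(5i−4) = 5Σi² − 4Σi over i = 1..146.
Σi = 10731 and Σi² = 1048061.
5·1048061 − 4·10731 = 5197381.

5197381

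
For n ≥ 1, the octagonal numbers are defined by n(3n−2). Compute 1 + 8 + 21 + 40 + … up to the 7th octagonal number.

364

Σ i(3i−2) = 3Σi² − 2Σi over i = 1..7.
Σi = 28 and Σi² = 140.
3·140 − 2·28 = 364.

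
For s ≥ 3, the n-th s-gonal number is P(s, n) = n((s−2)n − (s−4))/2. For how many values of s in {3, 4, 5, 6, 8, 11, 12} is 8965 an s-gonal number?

s = 3: P(3, 133) = 8911 and P(3, 134) = 9045; 8965 is not s-gonal.
s = 4: P(4, 94) = 8836 and P(4, 95) = 9025; 8965 is not s-gonal.
s = 5: P(5, 77) = 8855 and P(5, 78) = 9087; 8965 is not s-gonal.
s = 6: P(6, 67) = 8911 and P(6, 68) = 9180; 8965 is not s-gonal.
s = 8: P(8, 55) = 8965. ✓
s = 11: P(11, 45) = 8955 and P(11, 46) = 9361; 8965 is not s-gonal.
s = 12: P(12, 42) = 8652 and P(12, 43) = 9073; 8965 is not s-gonal.
Hits: s ∈ {8} → 1.

1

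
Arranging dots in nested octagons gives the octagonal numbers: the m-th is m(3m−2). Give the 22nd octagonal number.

1408

The 22nd octagonal number is n(3n−2) with n = 22.
22·(3·22 − 2) = 22·64 = 1408.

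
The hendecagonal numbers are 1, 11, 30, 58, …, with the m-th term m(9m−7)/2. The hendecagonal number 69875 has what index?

125

Set n(9n−7)/2 = 69875, giving 9n² − 7n − 139750 = 0.
The discriminant is 49 + 72·69875 = 5031049, and √5031049 = 2243.
So n = (7 + 2243) / 18 = 2250/18 = 125.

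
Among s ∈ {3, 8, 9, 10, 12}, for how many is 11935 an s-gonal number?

2

s = 3: P(3, 154) = 11935. ✓
s = 8: P(8, 63) = 11781 and P(8, 64) = 12160; 11935 is not s-gonal.
s = 9: P(9, 58) = 11629 and P(9, 59) = 12036; 11935 is not s-gonal.
s = 10: P(10, 55) = 11935. ✓
s = 12: P(12, 49) = 11809 and P(12, 50) = 12300; 11935 is not s-gonal.
Hits: s ∈ {3, 10} → 2.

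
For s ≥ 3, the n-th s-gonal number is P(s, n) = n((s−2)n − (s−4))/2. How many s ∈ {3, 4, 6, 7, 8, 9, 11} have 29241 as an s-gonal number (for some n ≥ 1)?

2

s = 3: P(3, 241) = 29161 and P(3, 242) = 29403; 29241 is not s-gonal.
s = 4: P(4, 171) = 29241. ✓
s = 6: P(6, 121) = 29161 and P(6, 122) = 29646; 29241 is not s-gonal.
s = 7: P(7, 108) = 28998 and P(7, 109) = 29539; 29241 is not s-gonal.
s = 8: P(8, 99) = 29205 and P(8, 100) = 29800; 29241 is not s-gonal.
s = 9: P(9, 91) = 28756 and P(9, 92) = 29394; 29241 is not s-gonal.
s = 11: P(11, 81) = 29241. ✓
Hits: s ∈ {4, 11} → 2.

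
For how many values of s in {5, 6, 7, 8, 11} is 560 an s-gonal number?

s = 5: P(5, 19) = 532 and P(5, 20) = 590; 560 is not s-gonal.
s = 6: P(6, 16) = 496 and P(6, 17) = 561; 560 is not s-gonal.
s = 7: P(7, 15) = 540 and P(7, 16) = 616; 560 is not s-gonal.
s = 8: P(8, 14) = 560. ✓
s = 11: P(11, 11) = 506 and P(11, 12) = 606; 560 is not s-gonal.
Hits: s ∈ {8} → 1.

1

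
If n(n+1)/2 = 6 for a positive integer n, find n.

3

Set n(n+1)/2 = 6, giving n² + n − 12 = 0.
So n = (-1 + 7) / 2 = 6/2 = 3.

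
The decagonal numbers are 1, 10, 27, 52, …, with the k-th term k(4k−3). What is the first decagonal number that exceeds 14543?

14701

Solve n(4n−3) > 14543 for integer n.
The largest n with value ≤ 14543 is 60 (since 14220 ≤ 14543 < 14701), so the first above is n = 61, value 14701.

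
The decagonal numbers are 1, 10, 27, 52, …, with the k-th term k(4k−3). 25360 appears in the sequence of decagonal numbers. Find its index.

Set n(4n−3) = 25360, giving 4n² − 3n − 25360 = 0.
So n = (3 + 637) / 8 = 640/8 = 80.
Check: 80·(4·80 − 3) = 25360. ✓

80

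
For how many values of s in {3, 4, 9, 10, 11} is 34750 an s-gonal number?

s = 3: P(3, 263) = 34716 and P(3, 264) = 34980; 34750 is not s-gonal.
s = 4: P(4, 186) = 34596 and P(4, 187) = 34969; 34750 is not s-gonal.
s = 9: P(9, 100) = 34750. ✓
s = 10: P(10, 93) = 34317 and P(10, 94) = 35062; 34750 is not s-gonal.
s = 11: P(11, 88) = 34540 and P(11, 89) = 35333; 34750 is not s-gonal.
Hits: s ∈ {9} → 1.

1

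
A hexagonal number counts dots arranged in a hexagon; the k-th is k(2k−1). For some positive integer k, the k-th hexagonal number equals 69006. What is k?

Set n(2n−1) = 69006, giving 2n² − n − 69006 = 0.
So n = (1 + 743) / 4 = 744/4 = 186.
Check: 186·(2·186 − 1) = 69006. ✓

186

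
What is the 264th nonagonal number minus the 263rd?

Consecutive nonagonal numbers differ by 7n − 6: here 7·264 − 6 = 1842.

1842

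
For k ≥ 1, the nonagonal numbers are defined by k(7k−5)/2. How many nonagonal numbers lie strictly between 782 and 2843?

The n-th nonagonal number is n(7n−5)/2.
Smallest index with value > 782: n = 16 (giving 856).
Largest index with value < 2843: n = 28 (giving 2674).
Indices 16 through 28: 13 terms.

13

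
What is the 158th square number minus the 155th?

158² = 24964 and 155² = 24025.
Difference: 24964 − 24025 = 939.

939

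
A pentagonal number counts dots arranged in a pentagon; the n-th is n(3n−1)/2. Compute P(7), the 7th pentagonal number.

The 7th pentagonal number is n(3n−1)/2 with n = 7.
7·(3·7 − 1)/2 = 7·20/2 = 7·10 = 70.

70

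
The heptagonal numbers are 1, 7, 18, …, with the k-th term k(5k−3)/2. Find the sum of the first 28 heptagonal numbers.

Σ i(5i−3)/2 = (5Σi² − 3Σi) / 2 over i = 1..28.
Σi = 406 and Σi² = 7714.
(5·7714 − 3·406) / 2 = 37352/2 = 18676.

18676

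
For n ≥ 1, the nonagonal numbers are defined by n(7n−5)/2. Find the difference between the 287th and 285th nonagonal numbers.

287·(7·287 − 5)/2 = 287574 and 285·(7·285 − 5)/2 = 283575.
Difference: 287574 − 283575 = 3999.

3999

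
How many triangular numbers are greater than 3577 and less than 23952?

The n-th triangular number is n(n+1)/2.
Smallest index with value > 3577: n = 85 (giving 3655).
Largest index with value < 23952: n = 218 (giving 23871).
Indices 85 through 218: 134 terms.

134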